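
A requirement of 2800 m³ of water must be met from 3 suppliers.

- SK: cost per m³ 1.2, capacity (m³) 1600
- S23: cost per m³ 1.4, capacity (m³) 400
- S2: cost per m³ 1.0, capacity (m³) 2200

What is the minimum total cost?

Use suppliers in increasing cost order.
S2 (1.0): use full 2200 ; 600 m³ to go.
Take 600 from SK at 1.2 to finish.
S23: unused.
Cost = 2200×1.0 + 600×1.2 = 2920.

2920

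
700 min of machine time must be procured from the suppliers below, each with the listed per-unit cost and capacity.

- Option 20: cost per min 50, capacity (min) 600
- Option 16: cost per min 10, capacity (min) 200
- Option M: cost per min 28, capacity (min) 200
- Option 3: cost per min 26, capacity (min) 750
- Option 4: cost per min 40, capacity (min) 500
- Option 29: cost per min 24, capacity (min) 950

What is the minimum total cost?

14000

Cheapest first:
Option 16 (10): use full 200 — 500 min to go.
Option 29 at 24: take 500 of its 950 — requirement met.
Option 3, Option M, Option 4, Option 20: unused.
Cost = 200×10 + 500×24 = 14000.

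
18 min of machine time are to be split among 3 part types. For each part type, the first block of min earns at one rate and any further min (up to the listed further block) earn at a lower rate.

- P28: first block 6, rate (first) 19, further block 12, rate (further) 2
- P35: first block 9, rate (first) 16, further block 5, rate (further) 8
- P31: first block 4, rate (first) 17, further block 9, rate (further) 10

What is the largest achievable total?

310

Rank every tier by rate: P28/T1 19 > P31/T1 17 > P35/T1 16 > P31/T2 10 > P35/T2 8 > P28/T2 2.
P28/T1 (19): +6 ; 12 left.
P31/T1 (17): +4 ; 8 left.
8 remain; put them into P35 T1 at 16.
Total = 19×6 + 17×4 + 16×8 = 310.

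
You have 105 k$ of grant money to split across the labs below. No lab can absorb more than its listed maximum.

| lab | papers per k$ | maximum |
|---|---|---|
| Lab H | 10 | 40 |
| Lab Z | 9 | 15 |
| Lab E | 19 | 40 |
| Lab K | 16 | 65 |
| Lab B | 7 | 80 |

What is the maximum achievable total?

1800

Highest papers per k$ first: Lab E 19 > Lab K 16 > Lab H 10 > Lab Z 9 > Lab B 7.
Lab E takes 40 to reach its cap of 40 — 65 left.
Lab K takes 65 to reach its cap of 65 — 0 left.
Total = 19×40 + 16×65 = 1800.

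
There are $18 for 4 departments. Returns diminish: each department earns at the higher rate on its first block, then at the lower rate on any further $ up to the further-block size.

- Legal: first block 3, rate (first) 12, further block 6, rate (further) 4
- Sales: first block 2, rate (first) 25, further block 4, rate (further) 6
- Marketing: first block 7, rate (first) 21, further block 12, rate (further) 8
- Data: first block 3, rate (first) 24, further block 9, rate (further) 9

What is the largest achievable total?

Rank every tier by rate: Sales/T1 25 > Data/T1 24 > Marketing/T1 21 > Legal/T1 12 > Data/T2 9 > Marketing/T2 8 > Sales/T2 6 > Legal/T2 4.
Sales/T1 (25): +2 → 16 left.
Data/T1 (24): +3 → 13 left.
Marketing/T1 (21): +7 → 6 left.
Legal T1 at 12: fill all 3 → 3 left.
Data/T2: +3 of 9 at 9; pool empty.
Total = 25×2 + 24×3 + 21×7 + 12×3 + 9×3 = 332.

332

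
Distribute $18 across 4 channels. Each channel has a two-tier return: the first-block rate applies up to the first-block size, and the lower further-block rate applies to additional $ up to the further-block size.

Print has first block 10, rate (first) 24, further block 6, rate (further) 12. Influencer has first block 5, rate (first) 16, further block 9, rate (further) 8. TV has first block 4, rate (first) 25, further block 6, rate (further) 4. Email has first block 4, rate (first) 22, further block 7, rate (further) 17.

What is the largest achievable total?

428

Order all 8 blocks by rate: TV/first 25 > Print/first 24 > Email/first 22 > Email/second 17 > Influencer/first 16 > Print/second 12 > Influencer/second 8 > TV/second 4.
TV first at 25: fill all 4 → 14 left.
Print/first (24): +10 → 4 left.
Email/first (22): +4 → 0 left.
Total = 25×4 + 24×10 + 22×4 = 428.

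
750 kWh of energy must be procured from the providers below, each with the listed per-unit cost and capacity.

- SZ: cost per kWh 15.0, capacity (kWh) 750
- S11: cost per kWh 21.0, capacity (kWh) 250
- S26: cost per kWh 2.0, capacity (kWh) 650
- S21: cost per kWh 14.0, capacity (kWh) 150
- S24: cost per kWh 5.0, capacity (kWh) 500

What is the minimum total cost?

1800

Fill from the cheapest provider first.
Take 650 from S26 at 2.0 → need 100 more.
S24 (5.0): take the remaining 100 → done.
S21, SZ, S11: unused.
Cost = 650×2.0 + 100×5.0 = 1800.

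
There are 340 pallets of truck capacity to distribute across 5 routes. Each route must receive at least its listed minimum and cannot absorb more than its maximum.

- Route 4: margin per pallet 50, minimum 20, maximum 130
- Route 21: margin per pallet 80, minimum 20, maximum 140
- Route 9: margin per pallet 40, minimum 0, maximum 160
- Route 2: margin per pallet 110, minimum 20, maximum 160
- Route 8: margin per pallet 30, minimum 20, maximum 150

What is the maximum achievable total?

Meeting every minimum uses 20+20+0+20+20 = 80 pallets, leaving 260.
Order the routes by margin per pallet: Route 2 110 > Route 21 80 > Route 4 50 > Route 9 40 > Route 8 30.
Give Route 2 140 more to hit its cap of 160 → 120 left.
Route 21 takes 120 more to reach its cap of 140 → 0 left.
Total = 50×20 + 80×140 + 110×160 + 30×20 = 30400.

30400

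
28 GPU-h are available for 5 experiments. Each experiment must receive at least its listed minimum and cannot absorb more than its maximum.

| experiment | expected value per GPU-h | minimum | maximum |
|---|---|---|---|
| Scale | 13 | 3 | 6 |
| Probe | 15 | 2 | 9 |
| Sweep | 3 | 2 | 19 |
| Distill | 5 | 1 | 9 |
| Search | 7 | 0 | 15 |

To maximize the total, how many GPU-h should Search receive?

Meeting every minimum uses 3+2+2+1+0 = 8 GPU-h, leaving 20.
Rank by expected value per GPU-h: Probe 15 > Scale 13 > Search 7 > Distill 5 > Sweep 3.
Probe: +7 to 9 (cap) → 13 left.
Give Scale 3 more to hit its cap of 6 → 10 left.
Search has room for 15 more but only 10 remain, so it gets 10.

10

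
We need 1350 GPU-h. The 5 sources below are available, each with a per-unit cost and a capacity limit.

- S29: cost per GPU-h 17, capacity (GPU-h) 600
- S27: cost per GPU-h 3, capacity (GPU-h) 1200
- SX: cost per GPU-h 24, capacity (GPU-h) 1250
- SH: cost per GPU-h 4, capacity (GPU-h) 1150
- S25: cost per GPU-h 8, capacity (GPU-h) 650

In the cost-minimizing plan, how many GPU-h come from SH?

150

Fill from the cheapest source first.
Take 1200 from S27 at 3 — need 150 more.
SH (4): take the remaining 150 — done.
S25, S29, SX: unused.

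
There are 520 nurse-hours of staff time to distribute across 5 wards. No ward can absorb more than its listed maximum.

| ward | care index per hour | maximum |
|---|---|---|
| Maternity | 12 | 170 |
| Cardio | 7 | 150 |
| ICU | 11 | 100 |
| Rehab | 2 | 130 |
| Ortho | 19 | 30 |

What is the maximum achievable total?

4900

Highest care index per hour first: Ortho 19 > Maternity 12 > ICU 11 > Cardio 7 > Rehab 2.
Ortho takes 30 to reach its cap of 30 → 490 left.
Give Maternity 170 to hit its cap of 170 → 320 left.
ICU: +100 to 100 (cap) → 220 left.
Cardio takes 150 to reach its cap of 150 → 70 left.
Only 70 left; Rehab takes them to reach 70.
Total = 12×170 + 7×150 + 11×100 + 2×70 + 19×30 = 4900.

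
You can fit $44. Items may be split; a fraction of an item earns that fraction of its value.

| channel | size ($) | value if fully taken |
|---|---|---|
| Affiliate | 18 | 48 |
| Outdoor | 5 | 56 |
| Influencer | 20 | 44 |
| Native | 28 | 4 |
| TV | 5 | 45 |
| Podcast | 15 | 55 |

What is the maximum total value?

206.2

Rank by value-to-size ratio: Outdoor 56/5≈11.2, TV 45/5≈9, Podcast 55/15≈3.67, Affiliate 48/18≈2.67, Influencer 44/20≈2.2, Native 4/28≈0.143.
Take all of Outdoor (5 $, value 56) ; 39 $ left.
TV: take in full, 5 $ for value 45 ; 34 left.
Podcast: take in full, 15 $ for value 55 ; 19 left.
Affiliate: take in full, 18 $ for value 48 ; 1 left.
Only 1 $ remain; take 1/20 of Influencer for value 44×1/20 = 2.2.
Total value = 206.2.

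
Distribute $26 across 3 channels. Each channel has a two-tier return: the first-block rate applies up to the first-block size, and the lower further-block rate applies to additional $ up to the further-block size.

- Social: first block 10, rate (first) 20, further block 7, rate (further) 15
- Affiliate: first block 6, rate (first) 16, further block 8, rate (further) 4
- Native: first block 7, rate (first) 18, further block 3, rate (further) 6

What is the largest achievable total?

467

Order all 6 blocks by rate: Social/first 20 > Native/first 18 > Affiliate/first 16 > Social/second 15 > Native/second 6 > Affiliate/second 4.
Social/first (20): +10 — 16 left.
Native/first (18): +7 — 9 left.
Fill Affiliate first block (6 at 16) — 3 left.
Social second at 15: only 3 left, fill 3.
Total = 20×10 + 18×7 + 16×6 + 15×3 = 467.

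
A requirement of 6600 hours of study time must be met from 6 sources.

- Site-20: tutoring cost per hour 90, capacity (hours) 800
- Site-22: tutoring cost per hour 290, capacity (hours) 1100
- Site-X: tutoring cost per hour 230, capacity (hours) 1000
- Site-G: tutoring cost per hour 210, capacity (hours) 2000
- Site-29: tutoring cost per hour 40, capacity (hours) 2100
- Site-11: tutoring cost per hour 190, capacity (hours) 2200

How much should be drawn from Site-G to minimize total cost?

Fill from the cheapest source first.
Site-29 (40): use full 2100 ; 4500 hours to go.
Site-20 (90): use full 800 ; 3700 hours to go.
Take 2200 from Site-11 at 190 ; need 1500 more.
Site-G (210): take the remaining 1500 ; done.
Site-X, Site-22: unused.

1500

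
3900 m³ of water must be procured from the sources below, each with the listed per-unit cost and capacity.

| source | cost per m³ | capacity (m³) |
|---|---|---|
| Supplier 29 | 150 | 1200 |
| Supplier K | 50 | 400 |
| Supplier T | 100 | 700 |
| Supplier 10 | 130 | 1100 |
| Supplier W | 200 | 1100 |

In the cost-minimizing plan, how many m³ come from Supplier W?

Cheapest first:
Take 400 from Supplier K at 50 — need 3500 more.
Supplier T (100): use full 700 — 2800 m³ to go.
Supplier 10 at 130: take all 1100 m³ — 1700 still needed.
Take 1200 from Supplier 29 at 150 — need 500 more.
Supplier W at 200: take 500 of its 1100 — requirement met.

500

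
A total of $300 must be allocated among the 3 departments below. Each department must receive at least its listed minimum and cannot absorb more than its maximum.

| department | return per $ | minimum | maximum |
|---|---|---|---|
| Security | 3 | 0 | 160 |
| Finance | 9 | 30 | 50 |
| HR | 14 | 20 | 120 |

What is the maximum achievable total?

2520

Meeting every minimum uses 0+30+20 = 50 $, leaving 250.
Order the departments by return per $: HR 14 > Finance 9 > Security 3.
HR takes 100 more to reach its cap of 120 → 150 left.
Finance takes 20 more to reach its cap of 50 → 130 left.
Security: +130 (room for 160) → 130. Pool exhausted.
Total = 3×130 + 9×50 + 14×120 = 2520.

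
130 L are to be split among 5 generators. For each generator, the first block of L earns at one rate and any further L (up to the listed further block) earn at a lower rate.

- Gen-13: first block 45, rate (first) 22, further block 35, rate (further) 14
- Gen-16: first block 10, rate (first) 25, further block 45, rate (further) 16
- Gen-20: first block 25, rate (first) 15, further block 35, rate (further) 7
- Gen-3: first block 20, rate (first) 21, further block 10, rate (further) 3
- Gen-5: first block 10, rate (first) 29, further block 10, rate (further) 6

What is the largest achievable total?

Order all 10 blocks by rate: Gen-5/tier1 29 > Gen-16/tier1 25 > Gen-13/tier1 22 > Gen-3/tier1 21 > Gen-16/tier2 16 > Gen-20/tier1 15 > Gen-13/tier2 14 > Gen-20/tier2 7 > Gen-5/tier2 6 > Gen-3/tier2 3.
Fill Gen-5 tier1 block (10 at 29) → 120 left.
Fill Gen-16 tier1 block (10 at 25) → 110 left.
Gen-13/tier1 (22): +45 → 65 left.
Fill Gen-3 tier1 block (20 at 21) → 45 left.
Gen-16/tier2 (16): +45 → 0 left.
Total = 29×10 + 25×10 + 22×45 + 21×20 + 16×45 = 2670.

2670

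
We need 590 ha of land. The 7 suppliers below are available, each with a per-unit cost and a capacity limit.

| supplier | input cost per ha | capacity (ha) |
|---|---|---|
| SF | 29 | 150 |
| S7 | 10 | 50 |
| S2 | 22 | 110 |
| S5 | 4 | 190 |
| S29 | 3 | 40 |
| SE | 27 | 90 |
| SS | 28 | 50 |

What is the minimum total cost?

9370

Fill from the cheapest supplier first.
S29 at 3: take all 40 ha — 550 still needed.
Take 190 from S5 at 4 — need 360 more.
Take 50 from S7 at 10 — need 310 more.
Take 110 from S2 at 22 — need 200 more.
SE at 27: take all 90 ha — 110 still needed.
Take 50 from SS at 28 — need 60 more.
SF (29): take the remaining 60 — done.
Cost = 40×3 + 190×4 + 50×10 + 110×22 + 90×27 + 50×28 + 60×29 = 9370.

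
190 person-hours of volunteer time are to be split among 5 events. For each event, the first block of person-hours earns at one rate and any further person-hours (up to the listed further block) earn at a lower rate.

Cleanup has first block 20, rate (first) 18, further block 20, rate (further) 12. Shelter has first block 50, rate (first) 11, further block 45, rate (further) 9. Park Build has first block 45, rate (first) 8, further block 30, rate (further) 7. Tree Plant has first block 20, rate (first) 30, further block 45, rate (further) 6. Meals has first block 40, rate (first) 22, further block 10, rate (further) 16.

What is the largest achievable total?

3060

Treat each block as its own option and order by rate: Tree Plant/first 30 > Meals/first 22 > Cleanup/first 18 > Meals/second 16 > Cleanup/second 12 > Shelter/first 11 > Shelter/second 9 > Park Build/first 8 > Park Build/second 7 > Tree Plant/second 6.
Fill Tree Plant first block (20 at 30) — 170 left.
Fill Meals first block (40 at 22) — 130 left.
Cleanup first at 18: fill all 20 — 110 left.
Meals/second (16): +10 — 100 left.
Fill Cleanup second block (20 at 12) — 80 left.
Shelter/first (11): +50 — 30 left.
Shelter/second: +30 of 45 at 9; pool empty.
Total = 30×20 + 22×40 + 18×20 + 16×10 + 12×20 + 11×50 + 9×30 = 3060.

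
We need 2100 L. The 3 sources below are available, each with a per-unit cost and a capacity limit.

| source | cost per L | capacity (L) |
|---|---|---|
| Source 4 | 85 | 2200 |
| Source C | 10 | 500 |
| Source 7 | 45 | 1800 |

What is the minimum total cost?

77000

Use sources in increasing cost order.
Take 500 from Source C at 10 ; need 1600 more.
Source 7 at 45: take 1600 of its 1800 ; requirement met.
Source 4: unused.
Cost = 500×10 + 1600×45 = 77000.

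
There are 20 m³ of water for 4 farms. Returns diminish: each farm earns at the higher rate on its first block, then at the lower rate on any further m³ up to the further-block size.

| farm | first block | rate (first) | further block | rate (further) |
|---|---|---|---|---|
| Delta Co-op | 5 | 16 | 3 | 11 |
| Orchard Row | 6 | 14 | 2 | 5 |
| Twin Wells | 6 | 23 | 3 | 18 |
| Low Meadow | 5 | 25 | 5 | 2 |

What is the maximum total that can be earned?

Treat each block as its own option and order by rate: Low Meadow/T1 25 > Twin Wells/T1 23 > Twin Wells/T2 18 > Delta Co-op/T1 16 > Orchard Row/T1 14 > Delta Co-op/T2 11 > Orchard Row/T2 5 > Low Meadow/T2 2.
Fill Low Meadow T1 block (5 at 25) ; 15 left.
Twin Wells T1 at 23: fill all 6 ; 9 left.
Twin Wells/T2 (18): +3 ; 6 left.
Delta Co-op/T1 (16): +5 ; 1 left.
Orchard Row/T1: +1 of 6 at 14; pool empty.
Total = 25×5 + 23×6 + 18×3 + 16×5 + 14×1 = 411.

411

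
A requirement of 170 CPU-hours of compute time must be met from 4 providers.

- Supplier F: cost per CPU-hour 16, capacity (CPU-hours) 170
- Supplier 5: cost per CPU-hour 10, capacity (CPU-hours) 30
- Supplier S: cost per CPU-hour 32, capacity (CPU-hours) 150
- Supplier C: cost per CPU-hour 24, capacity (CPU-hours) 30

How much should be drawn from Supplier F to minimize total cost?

140

Use providers in increasing cost order.
Supplier 5 at 10: take all 30 CPU-hours → 140 still needed.
Supplier F at 16: take 140 of its 170 → requirement met.
Supplier C, Supplier S: unused.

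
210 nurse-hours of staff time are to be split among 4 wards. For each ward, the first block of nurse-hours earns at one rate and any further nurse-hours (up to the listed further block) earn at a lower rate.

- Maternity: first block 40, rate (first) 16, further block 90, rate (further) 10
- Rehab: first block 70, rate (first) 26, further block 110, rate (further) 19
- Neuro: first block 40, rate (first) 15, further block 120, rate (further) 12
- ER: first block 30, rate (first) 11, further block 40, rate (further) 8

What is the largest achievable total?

Rank every tier by rate: Rehab/first 26 > Rehab/second 19 > Maternity/first 16 > Neuro/first 15 > Neuro/second 12 > ER/first 11 > Maternity/second 10 > ER/second 8.
Rehab first at 26: fill all 70 → 140 left.
Rehab second at 19: fill all 110 → 30 left.
30 remain; put them into Maternity first at 16.
Total = 26×70 + 19×110 + 16×30 = 4390.

4390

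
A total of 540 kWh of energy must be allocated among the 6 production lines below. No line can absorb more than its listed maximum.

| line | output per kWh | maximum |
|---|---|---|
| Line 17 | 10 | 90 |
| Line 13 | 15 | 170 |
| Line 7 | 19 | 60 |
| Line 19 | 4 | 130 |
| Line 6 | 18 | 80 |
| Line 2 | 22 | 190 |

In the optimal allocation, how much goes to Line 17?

Order the production lines by output per kWh: Line 2 22 > Line 7 19 > Line 6 18 > Line 13 15 > Line 17 10 > Line 19 4.
Line 2 takes 190 to reach its cap of 190 → 350 left.
Give Line 7 60 to hit its cap of 60 → 290 left.
Line 6 takes 80 to reach its cap of 80 → 210 left.
Give Line 13 170 to hit its cap of 170 → 40 left.
Line 17: +40 (room for 90) → 40. Pool exhausted.

40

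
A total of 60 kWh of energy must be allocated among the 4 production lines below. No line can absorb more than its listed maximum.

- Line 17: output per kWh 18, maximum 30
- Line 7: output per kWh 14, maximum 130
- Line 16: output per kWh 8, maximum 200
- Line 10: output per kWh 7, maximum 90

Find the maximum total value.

Rank by output per kWh: Line 17 18 > Line 7 14 > Line 16 8 > Line 10 7.
Give Line 17 30 to hit its cap of 30 — 30 left.
Only 30 left; Line 7 takes them to reach 30.
Total = 18×30 + 14×30 = 960.

960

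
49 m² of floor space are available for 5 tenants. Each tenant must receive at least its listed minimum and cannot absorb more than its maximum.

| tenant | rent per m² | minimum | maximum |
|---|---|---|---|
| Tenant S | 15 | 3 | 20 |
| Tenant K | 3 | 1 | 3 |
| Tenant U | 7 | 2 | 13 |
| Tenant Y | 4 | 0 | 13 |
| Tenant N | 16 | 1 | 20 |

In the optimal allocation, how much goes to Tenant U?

8

Meeting every minimum uses 3+1+2+0+1 = 7 m², leaving 42.
Order the tenants by rent per m²: Tenant N 16 > Tenant S 15 > Tenant U 7 > Tenant Y 4 > Tenant K 3.
Give Tenant N 19 more to hit its cap of 20 — 23 left.
Tenant S: +17 to 20 (cap) — 6 left.
Only 6 left; Tenant U takes them to reach 8.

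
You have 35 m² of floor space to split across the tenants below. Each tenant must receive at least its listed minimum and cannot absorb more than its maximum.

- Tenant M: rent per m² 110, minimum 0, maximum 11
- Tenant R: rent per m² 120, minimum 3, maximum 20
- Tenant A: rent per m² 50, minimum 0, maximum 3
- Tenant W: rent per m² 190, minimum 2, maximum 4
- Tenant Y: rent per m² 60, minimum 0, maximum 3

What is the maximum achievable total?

4370

Meeting every minimum uses 0+3+0+2+0 = 5 m², leaving 30.
Order the tenants by rent per m²: Tenant W 190 > Tenant R 120 > Tenant M 110 > Tenant Y 60 > Tenant A 50.
Tenant W: +2 to 4 (cap) ; 28 left.
Tenant R: +17 to 20 (cap) ; 11 left.
Give Tenant M 11 more to hit its cap of 11 ; 0 left.
Total = 110×11 + 120×20 + 190×4 = 4370.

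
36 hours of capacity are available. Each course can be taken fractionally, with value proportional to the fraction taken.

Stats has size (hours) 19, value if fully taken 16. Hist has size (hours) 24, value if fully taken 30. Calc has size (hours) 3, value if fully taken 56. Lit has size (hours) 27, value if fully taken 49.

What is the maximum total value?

112.5

Best value per unit of size first: Calc 56/3≈18.7, Lit 49/27≈1.81, Hist 30/24≈1.25, Stats 16/19≈0.842.
Calc: take in full, 3 hours for value 56 → 33 left.
All 27 hours of Lit fit (value 49) → 6 remain.
Fill the last 6 hours with part of Hist: 6/24 of it earns 7.5.
Total value = 112.5.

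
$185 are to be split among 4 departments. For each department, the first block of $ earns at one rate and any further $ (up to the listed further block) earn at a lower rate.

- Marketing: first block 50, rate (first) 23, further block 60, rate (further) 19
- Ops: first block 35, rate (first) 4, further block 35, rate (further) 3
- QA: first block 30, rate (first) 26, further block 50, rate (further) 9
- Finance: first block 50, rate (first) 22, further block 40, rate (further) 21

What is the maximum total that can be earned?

Order all 8 blocks by rate: QA/T1 26 > Marketing/T1 23 > Finance/T1 22 > Finance/T2 21 > Marketing/T2 19 > QA/T2 9 > Ops/T1 4 > Ops/T2 3.
QA/T1 (26): +30 ; 155 left.
Marketing T1 at 23: fill all 50 ; 105 left.
Finance T1 at 22: fill all 50 ; 55 left.
Finance T2 at 21: fill all 40 ; 15 left.
Marketing T2 at 19: only 15 left, fill 15.
Total = 26×30 + 23×50 + 22×50 + 21×40 + 19×15 = 4155.

4155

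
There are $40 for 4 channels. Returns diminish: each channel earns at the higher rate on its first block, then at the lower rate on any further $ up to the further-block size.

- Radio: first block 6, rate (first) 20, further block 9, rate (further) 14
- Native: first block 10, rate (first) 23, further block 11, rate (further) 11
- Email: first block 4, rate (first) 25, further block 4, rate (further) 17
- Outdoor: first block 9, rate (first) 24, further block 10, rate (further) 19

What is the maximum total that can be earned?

Treat each block as its own option and order by rate: Email/tier1 25 > Outdoor/tier1 24 > Native/tier1 23 > Radio/tier1 20 > Outdoor/tier2 19 > Email/tier2 17 > Radio/tier2 14 > Native/tier2 11.
Email tier1 at 25: fill all 4 — 36 left.
Fill Outdoor tier1 block (9 at 24) — 27 left.
Native/tier1 (23): +10 — 17 left.
Radio tier1 at 20: fill all 6 — 11 left.
Fill Outdoor tier2 block (10 at 19) — 1 left.
1 remain; put them into Email tier2 at 17.
Total = 25×4 + 24×9 + 23×10 + 20×6 + 19×10 + 17×1 = 873.

873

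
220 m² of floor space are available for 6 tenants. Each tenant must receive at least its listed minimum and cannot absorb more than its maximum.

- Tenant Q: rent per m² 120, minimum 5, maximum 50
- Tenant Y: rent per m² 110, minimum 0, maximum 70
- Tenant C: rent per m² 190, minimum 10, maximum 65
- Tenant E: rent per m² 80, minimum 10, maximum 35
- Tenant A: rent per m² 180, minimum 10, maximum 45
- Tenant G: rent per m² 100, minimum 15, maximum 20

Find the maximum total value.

Meeting every minimum uses 5+0+10+10+10+15 = 50 m², leaving 170.
Rank by rent per m²: Tenant C 190 > Tenant A 180 > Tenant Q 120 > Tenant Y 110 > Tenant G 100 > Tenant E 80.
Tenant C takes 55 more to reach its cap of 65 → 115 left.
Tenant A takes 35 more to reach its cap of 45 → 80 left.
Give Tenant Q 45 more to hit its cap of 50 → 35 left.
Tenant Y has room for 70 more but only 35 remain, so it gets 35.
Total = 120×50 + 110×35 + 190×65 + 80×10 + 180×45 + 100×15 = 32600.

32600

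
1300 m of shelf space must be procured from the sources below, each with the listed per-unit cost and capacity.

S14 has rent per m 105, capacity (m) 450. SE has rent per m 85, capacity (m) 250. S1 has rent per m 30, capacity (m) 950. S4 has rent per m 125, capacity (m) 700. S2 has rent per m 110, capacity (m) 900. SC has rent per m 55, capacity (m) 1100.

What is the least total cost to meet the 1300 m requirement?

Fill from the cheapest source first.
S1 (30): use full 950 — 350 m to go.
SC at 55: take 350 of its 1100 — requirement met.
SE, S14, S2, S4: unused.
Cost = 950×30 + 350×55 = 47750.

47750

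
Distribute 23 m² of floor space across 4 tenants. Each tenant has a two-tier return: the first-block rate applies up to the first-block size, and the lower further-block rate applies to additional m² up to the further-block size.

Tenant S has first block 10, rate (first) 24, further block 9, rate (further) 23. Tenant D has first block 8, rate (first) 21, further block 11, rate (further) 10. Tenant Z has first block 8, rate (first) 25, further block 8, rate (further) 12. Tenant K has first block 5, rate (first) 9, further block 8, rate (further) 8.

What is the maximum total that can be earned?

Treat each block as its own option and order by rate: Tenant Z/tier1 25 > Tenant S/tier1 24 > Tenant S/tier2 23 > Tenant D/tier1 21 > Tenant Z/tier2 12 > Tenant D/tier2 10 > Tenant K/tier1 9 > Tenant K/tier2 8.
Fill Tenant Z tier1 block (8 at 25) ; 15 left.
Fill Tenant S tier1 block (10 at 24) ; 5 left.
Tenant S/tier2: +5 of 9 at 23; pool empty.
Total = 25×8 + 24×10 + 23×5 = 555.

555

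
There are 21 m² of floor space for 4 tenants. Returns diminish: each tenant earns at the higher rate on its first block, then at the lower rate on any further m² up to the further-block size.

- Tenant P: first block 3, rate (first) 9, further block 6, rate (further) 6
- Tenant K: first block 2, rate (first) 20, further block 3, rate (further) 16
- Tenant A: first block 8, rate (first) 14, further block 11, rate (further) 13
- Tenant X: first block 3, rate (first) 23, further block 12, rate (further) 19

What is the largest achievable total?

399

Rank every tier by rate: Tenant X/T1 23 > Tenant K/T1 20 > Tenant X/T2 19 > Tenant K/T2 16 > Tenant A/T1 14 > Tenant A/T2 13 > Tenant P/T1 9 > Tenant P/T2 6.
Tenant X T1 at 23: fill all 3 ; 18 left.
Fill Tenant K T1 block (2 at 20) ; 16 left.
Tenant X T2 at 19: fill all 12 ; 4 left.
Tenant K/T2 (16): +3 ; 1 left.
Tenant A/T1: +1 of 8 at 14; pool empty.
Total = 23×3 + 20×2 + 19×12 + 16×3 + 14×1 = 399.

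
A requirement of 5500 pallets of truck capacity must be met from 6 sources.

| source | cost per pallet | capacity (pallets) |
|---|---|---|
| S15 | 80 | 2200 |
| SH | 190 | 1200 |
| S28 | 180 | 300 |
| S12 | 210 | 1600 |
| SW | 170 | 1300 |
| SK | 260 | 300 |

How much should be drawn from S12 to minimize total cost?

500

Fill from the cheapest source first.
Take 2200 from S15 at 80 → need 3300 more.
Take 1300 from SW at 170 → need 2000 more.
Take 300 from S28 at 180 → need 1700 more.
SH (190): use full 1200 → 500 pallets to go.
S12 at 210: take 500 of its 1600 → requirement met.
SK: unused.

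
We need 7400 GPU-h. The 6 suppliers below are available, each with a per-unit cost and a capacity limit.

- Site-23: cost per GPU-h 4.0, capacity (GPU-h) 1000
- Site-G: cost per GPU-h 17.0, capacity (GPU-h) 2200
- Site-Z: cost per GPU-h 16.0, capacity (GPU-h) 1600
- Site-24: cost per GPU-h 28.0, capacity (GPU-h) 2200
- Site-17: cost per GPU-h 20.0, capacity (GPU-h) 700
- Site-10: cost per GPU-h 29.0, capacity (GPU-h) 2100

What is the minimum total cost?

Use suppliers in increasing cost order.
Take 1000 from Site-23 at 4.0 → need 6400 more.
Site-Z (16.0): use full 1600 → 4800 GPU-h to go.
Site-G at 17.0: take all 2200 GPU-h → 2600 still needed.
Take 700 from Site-17 at 20.0 → need 1900 more.
Site-24 at 28.0: take 1900 of its 2200 → requirement met.
Site-10: unused.
Cost = 1000×4.0 + 1600×16.0 + 2200×17.0 + 700×20.0 + 1900×28.0 = 134200.

134200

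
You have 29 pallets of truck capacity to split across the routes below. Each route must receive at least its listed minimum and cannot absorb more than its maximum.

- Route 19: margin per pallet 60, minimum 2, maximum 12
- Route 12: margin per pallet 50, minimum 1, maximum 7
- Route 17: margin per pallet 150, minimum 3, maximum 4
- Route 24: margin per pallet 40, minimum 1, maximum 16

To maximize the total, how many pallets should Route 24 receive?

6

Meeting every minimum uses 2+1+3+1 = 7 pallets, leaving 22.
Order the routes by margin per pallet: Route 17 150 > Route 19 60 > Route 12 50 > Route 24 40.
Give Route 17 1 more to hit its cap of 4 ; 21 left.
Route 19: +10 to 12 (cap) ; 11 left.
Give Route 12 6 more to hit its cap of 7 ; 5 left.
Route 24 has room for 15 more but only 5 remain, so it gets 6.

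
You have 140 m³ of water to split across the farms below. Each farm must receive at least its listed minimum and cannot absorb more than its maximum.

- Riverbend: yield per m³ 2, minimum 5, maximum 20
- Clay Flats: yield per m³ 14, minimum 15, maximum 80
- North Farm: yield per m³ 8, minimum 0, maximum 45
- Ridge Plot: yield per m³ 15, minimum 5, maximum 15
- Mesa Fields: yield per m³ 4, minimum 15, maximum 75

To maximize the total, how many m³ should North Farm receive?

Meeting every minimum uses 5+15+0+5+15 = 40 m³, leaving 100.
Order the farms by yield per m³: Ridge Plot 15 > Clay Flats 14 > North Farm 8 > Mesa Fields 4 > Riverbend 2.
Give Ridge Plot 10 more to hit its cap of 15 ; 90 left.
Clay Flats: +65 to 80 (cap) ; 25 left.
North Farm: +25 (room for 45) → 25. Pool exhausted.

25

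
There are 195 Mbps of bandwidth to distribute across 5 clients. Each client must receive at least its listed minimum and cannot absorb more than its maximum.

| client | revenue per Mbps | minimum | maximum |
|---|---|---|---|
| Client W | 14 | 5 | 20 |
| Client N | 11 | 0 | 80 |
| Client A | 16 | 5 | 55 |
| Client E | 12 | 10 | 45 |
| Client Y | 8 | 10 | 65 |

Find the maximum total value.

Meeting every minimum uses 5+0+5+10+10 = 30 Mbps, leaving 165.
Order the clients by revenue per Mbps: Client A 16 > Client W 14 > Client E 12 > Client N 11 > Client Y 8.
Client A: +50 to 55 (cap) ; 115 left.
Client W: +15 to 20 (cap) ; 100 left.
Give Client E 35 more to hit its cap of 45 ; 65 left.
Client N: +65 (room for 80) → 65. Pool exhausted.
Total = 14×20 + 11×65 + 16×55 + 12×45 + 8×10 = 2495.

2495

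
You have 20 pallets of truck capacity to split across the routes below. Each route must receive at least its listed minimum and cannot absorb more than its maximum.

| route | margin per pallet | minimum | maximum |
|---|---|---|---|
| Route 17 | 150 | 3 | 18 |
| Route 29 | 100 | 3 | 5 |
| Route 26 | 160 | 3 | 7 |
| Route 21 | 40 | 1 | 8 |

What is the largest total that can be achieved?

Meeting every minimum uses 3+3+3+1 = 10 pallets, leaving 10.
Rank by margin per pallet: Route 26 160 > Route 17 150 > Route 29 100 > Route 21 40.
Route 26: +4 to 7 (cap) — 6 left.
Only 6 left; Route 17 takes them to reach 9.
Total = 150×9 + 100×3 + 160×7 + 40×1 = 2810.

2810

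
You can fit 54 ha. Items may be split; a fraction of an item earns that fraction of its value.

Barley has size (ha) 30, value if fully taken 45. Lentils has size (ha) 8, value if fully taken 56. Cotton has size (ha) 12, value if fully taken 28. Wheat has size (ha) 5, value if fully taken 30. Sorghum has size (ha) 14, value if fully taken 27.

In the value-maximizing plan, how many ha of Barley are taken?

15

Best value per unit of size first: Lentils 56/8≈7, Wheat 30/5≈6, Cotton 28/12≈2.33, Sorghum 27/14≈1.93, Barley 45/30≈1.5.
Lentils: take in full, 8 ha for value 56 ; 46 left.
Wheat: take in full, 5 ha for value 30 ; 41 left.
Take all of Cotton (12 ha, value 28) ; 29 ha left.
Take all of Sorghum (14 ha, value 27) ; 15 ha left.
Only 15 ha remain; take 15/30 of Barley for value 45×15/30 = 22.5.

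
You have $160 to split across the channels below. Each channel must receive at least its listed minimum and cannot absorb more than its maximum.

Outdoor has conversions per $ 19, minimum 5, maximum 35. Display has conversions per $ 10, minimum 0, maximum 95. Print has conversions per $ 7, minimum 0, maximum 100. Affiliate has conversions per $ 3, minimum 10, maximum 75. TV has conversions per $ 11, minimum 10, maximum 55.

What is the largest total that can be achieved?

1900

Meeting every minimum uses 5+0+0+10+10 = 25 $, leaving 135.
Order the channels by conversions per $: Outdoor 19 > TV 11 > Display 10 > Print 7 > Affiliate 3.
Outdoor: +30 to 35 (cap) — 105 left.
TV: +45 to 55 (cap) — 60 left.
Display has room for 95 more but only 60 remain, so it gets 60.
Total = 19×35 + 10×60 + 3×10 + 11×55 = 1900.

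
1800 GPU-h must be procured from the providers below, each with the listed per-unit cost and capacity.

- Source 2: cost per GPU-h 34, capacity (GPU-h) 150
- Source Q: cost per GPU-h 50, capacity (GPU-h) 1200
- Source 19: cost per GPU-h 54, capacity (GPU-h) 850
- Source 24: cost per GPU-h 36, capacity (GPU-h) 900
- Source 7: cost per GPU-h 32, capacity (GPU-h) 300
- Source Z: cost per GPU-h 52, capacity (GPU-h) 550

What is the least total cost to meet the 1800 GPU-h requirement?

Cheapest first:
Take 300 from Source 7 at 32 — need 1500 more.
Source 2 at 34: take all 150 GPU-h — 1350 still needed.
Source 24 at 36: take all 900 GPU-h — 450 still needed.
Source Q (50): take the remaining 450 — done.
Source Z, Source 19: unused.
Cost = 300×32 + 150×34 + 900×36 + 450×50 = 69600.

69600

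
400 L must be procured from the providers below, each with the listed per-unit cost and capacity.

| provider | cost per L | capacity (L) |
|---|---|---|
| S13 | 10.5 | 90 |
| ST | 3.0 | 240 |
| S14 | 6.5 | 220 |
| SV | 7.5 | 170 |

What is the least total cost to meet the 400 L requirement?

Cheapest first:
ST (3.0): use full 240 ; 160 L to go.
Take 160 from S14 at 6.5 to finish.
SV, S13: unused.
Cost = 240×3.0 + 160×6.5 = 1760.

1760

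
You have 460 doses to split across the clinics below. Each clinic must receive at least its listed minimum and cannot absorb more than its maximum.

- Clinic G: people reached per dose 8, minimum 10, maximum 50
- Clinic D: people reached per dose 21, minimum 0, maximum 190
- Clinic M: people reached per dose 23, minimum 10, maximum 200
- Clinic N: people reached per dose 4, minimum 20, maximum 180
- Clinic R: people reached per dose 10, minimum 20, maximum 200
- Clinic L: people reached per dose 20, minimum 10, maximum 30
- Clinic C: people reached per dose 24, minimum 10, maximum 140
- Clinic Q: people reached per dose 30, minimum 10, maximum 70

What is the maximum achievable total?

Meeting every minimum uses 10+0+10+20+20+10+10+10 = 90 doses, leaving 370.
Highest people reached per dose first: Clinic Q 30 > Clinic C 24 > Clinic M 23 > Clinic D 21 > Clinic L 20 > Clinic R 10 > Clinic G 8 > Clinic N 4.
Clinic Q: +60 to 70 (cap) — 310 left.
Clinic C takes 130 more to reach its cap of 140 — 180 left.
Clinic M: +180 (room for 190) → 190. Pool exhausted.
Total = 8×10 + 23×190 + 4×20 + 10×20 + 20×10 + 24×140 + 30×70 = 10390.

10390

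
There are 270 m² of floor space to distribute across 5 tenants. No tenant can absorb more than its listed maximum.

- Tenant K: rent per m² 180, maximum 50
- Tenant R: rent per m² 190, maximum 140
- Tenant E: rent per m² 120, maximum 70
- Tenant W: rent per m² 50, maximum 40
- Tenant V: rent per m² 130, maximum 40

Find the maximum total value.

45600

Rank by rent per m²: Tenant R 190 > Tenant K 180 > Tenant V 130 > Tenant E 120 > Tenant W 50.
Tenant R takes 140 to reach its cap of 140 → 130 left.
Give Tenant K 50 to hit its cap of 50 → 80 left.
Tenant V: +40 to 40 (cap) → 40 left.
Only 40 left; Tenant E takes them to reach 40.
Total = 180×50 + 190×140 + 120×40 + 130×40 = 45600.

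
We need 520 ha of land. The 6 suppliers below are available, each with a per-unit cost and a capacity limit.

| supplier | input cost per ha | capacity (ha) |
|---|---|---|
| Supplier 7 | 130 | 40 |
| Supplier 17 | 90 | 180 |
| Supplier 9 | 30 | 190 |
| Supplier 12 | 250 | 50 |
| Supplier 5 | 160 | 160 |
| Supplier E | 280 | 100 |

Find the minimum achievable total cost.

Use suppliers in increasing cost order.
Supplier 9 at 30: take all 190 ha — 330 still needed.
Supplier 17 at 90: take all 180 ha — 150 still needed.
Supplier 7 (130): use full 40 — 110 ha to go.
Supplier 5 (160): take the remaining 110 — done.
Supplier 12, Supplier E: unused.
Cost = 190×30 + 180×90 + 40×130 + 110×160 = 44700.

44700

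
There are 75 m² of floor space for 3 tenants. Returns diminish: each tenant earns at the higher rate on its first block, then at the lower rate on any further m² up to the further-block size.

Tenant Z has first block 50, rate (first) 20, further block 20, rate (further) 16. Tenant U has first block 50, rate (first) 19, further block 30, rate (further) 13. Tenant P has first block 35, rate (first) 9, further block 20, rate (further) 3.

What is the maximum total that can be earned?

Order all 6 blocks by rate: Tenant Z/T1 20 > Tenant U/T1 19 > Tenant Z/T2 16 > Tenant U/T2 13 > Tenant P/T1 9 > Tenant P/T2 3.
Tenant Z T1 at 20: fill all 50 — 25 left.
25 remain; put them into Tenant U T1 at 19.
Total = 20×50 + 19×25 = 1475.

1475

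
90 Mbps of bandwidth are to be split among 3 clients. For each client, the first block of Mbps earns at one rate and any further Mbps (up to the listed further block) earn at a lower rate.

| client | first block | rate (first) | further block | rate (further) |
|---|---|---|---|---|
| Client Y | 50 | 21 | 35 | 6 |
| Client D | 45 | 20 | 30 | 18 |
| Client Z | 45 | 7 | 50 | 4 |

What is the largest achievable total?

Order all 6 blocks by rate: Client Y/T1 21 > Client D/T1 20 > Client D/T2 18 > Client Z/T1 7 > Client Y/T2 6 > Client Z/T2 4.
Fill Client Y T1 block (50 at 21) → 40 left.
Client D/T1: +40 of 45 at 20; pool empty.
Total = 21×50 + 20×40 = 1850.

1850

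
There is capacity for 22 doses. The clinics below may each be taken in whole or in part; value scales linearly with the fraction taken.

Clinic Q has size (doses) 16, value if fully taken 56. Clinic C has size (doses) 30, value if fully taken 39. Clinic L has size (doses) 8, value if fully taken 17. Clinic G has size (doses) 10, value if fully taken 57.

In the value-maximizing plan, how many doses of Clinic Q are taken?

Sort by value density: Clinic G 57/10≈5.7, Clinic Q 56/16≈3.5, Clinic L 17/8≈2.12, Clinic C 39/30≈1.3.
All 10 doses of Clinic G fit (value 57) ; 12 remain.
Only 12 doses remain; take 12/16 of Clinic Q for value 56×12/16 = 42.

12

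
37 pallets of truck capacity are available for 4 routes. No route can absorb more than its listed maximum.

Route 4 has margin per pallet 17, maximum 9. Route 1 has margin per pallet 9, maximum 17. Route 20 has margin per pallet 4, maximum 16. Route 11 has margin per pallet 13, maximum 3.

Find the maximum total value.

377

Highest margin per pallet first: Route 4 17 > Route 11 13 > Route 1 9 > Route 20 4.
Give Route 4 9 to hit its cap of 9 — 28 left.
Give Route 11 3 to hit its cap of 3 — 25 left.
Route 1 takes 17 to reach its cap of 17 — 8 left.
Route 20 has room for 16 but only 8 remain, so it gets 8.
Total = 17×9 + 9×17 + 4×8 + 13×3 = 377.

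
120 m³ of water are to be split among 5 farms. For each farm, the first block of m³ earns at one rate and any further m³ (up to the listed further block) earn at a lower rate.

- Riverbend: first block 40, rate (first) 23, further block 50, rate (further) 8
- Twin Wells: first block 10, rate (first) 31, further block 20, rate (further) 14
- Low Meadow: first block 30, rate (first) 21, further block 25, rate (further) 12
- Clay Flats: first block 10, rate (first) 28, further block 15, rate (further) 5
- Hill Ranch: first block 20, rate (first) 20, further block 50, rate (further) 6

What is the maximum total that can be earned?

Order all 10 blocks by rate: Twin Wells/tier1 31 > Clay Flats/tier1 28 > Riverbend/tier1 23 > Low Meadow/tier1 21 > Hill Ranch/tier1 20 > Twin Wells/tier2 14 > Low Meadow/tier2 12 > Riverbend/tier2 8 > Hill Ranch/tier2 6 > Clay Flats/tier2 5.
Twin Wells/tier1 (31): +10 → 110 left.
Clay Flats tier1 at 28: fill all 10 → 100 left.
Fill Riverbend tier1 block (40 at 23) → 60 left.
Low Meadow tier1 at 21: fill all 30 → 30 left.
Fill Hill Ranch tier1 block (20 at 20) → 10 left.
Twin Wells tier2 at 14: only 10 left, fill 10.
Total = 31×10 + 28×10 + 23×40 + 21×30 + 20×20 + 14×10 = 2680.

2680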